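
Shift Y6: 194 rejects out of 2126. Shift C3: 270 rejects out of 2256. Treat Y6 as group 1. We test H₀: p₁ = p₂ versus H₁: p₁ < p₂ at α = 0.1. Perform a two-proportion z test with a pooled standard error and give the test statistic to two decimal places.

p̂₁ = 194/2126 ≈ 0.09125, p̂₂ = 270/2256 ≈ 0.11968.
Pooled p̂ = (194+270)/(2126+2256) = 464/4382 = 0.10589.
SE = √(p̂(1−p̂)(1/n₁+1/n₂)) = √(0.10589·0.89411·0.000913629) = √(8.64983e-05) = 0.00930.
z = (0.09125 − 0.11968)/0.00930 = -0.02843/0.00930 = -3.06.
p-value = P(Z < -3.057) ≈ 0.0011; since p < α = 0.1, reject H₀.

z = -3.06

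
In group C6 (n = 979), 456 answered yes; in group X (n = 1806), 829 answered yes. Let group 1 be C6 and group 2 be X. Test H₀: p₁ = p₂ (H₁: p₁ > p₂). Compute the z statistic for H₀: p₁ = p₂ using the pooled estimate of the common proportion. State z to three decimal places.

z = 0.341

p̂₁ = 456/979 = 0.46578, p̂₂ = 829/1806 = 0.45903.
Pooled p̂ = (456+829)/(979+1806) = 1285/2785 = 0.46140.
SE = √(p̂(1−p̂)(1/n₁+1/n₂)) = √(0.46140·0.53860·0.00157516) = √(0.000391443) = 0.01978.
z = (0.46578 − 0.45903)/0.01978 = 0.00675/0.01978 = 0.341.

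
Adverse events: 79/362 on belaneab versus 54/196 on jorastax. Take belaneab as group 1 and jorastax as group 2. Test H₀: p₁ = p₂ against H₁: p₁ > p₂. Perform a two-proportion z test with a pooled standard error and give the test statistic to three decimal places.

z = -1.516

p̂₁ = 79/362 ≈ 0.21823, p̂₂ = 54/196 ≈ 0.27551.
Pooled p̂ = (79+54)/(362+196) = 133/558 = 0.23835.
SE = √(0.18154 × 0.00786447) = 0.03779.
z = (0.21823 − 0.27551)/0.03779 = -0.05728/0.03779 = -1.516.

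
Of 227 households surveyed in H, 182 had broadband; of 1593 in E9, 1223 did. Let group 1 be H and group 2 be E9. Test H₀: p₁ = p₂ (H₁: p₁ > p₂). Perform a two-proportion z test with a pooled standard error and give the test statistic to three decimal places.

z = 1.143

p̂₁ = 182/227 ≈ 0.80176, p̂₂ = 1223/1593 ≈ 0.76773.
Pooled p̂ = (182+1223)/(227+1593) = 1405/1820 = 0.77198.
SE = √(p̂(1−p̂)(1/n₁+1/n₂)) = √(0.77198·0.22802·0.00503303) = √(0.000885954) = 0.02976.
z = (0.80176 − 0.76773)/0.02976 = 0.03403/0.02976 = 1.143.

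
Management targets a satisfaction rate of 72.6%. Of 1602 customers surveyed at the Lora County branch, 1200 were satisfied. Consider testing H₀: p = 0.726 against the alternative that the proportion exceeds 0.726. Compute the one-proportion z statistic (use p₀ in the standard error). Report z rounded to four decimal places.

z = 2.0697

p̂ = 1200/1602 ≈ 0.7490637.
SE = √(p₀(1−p₀)/n) = √(0.19892/1602) = 0.0111433.
z = (0.7490637 − 0.726)/0.0111433 = 0.0230637/0.0111433 = 2.0697.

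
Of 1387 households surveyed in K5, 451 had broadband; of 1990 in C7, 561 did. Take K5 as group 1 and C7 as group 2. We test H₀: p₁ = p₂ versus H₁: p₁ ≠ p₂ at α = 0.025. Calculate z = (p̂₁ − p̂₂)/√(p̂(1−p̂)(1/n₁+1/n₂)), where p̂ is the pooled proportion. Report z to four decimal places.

p̂₁ = 451/1387 ≈ 0.325162, p̂₂ = 561/1990 ≈ 0.281910.
Pooled p̂ = (451+561)/(1387+1990) = 1012/3377 = 0.299674.
SE = √(0.20987 × 0.00122349) = 0.016024.
z = (0.325162 − 0.281910)/0.016024 = 0.043252/0.016024 = 2.6992.
Two-sided p-value ≈ 2·Φ(−2.699) = 0.0070, so at α = 0.025 we reject H₀.

z = 2.6992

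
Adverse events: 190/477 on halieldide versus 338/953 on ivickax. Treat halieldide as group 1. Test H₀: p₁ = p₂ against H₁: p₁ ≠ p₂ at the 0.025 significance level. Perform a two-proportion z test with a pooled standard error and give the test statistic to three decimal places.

z = 1.613

p̂₁ = 190/477 = 0.398323, p̂₂ = 338/953 = 0.354669.
Pooled p̂ = (190+338)/(477+953) = 528/1430 = 0.369231.
SE = √(0.232899 × 0.00314575) = 0.027067.
z = (0.398323 − 0.354669)/0.027067 = 0.043654/0.027067 = 1.613.
p-value = 2·P(Z > 1.613) ≈ 0.1068; since p > α = 0.025, fail to reject H₀.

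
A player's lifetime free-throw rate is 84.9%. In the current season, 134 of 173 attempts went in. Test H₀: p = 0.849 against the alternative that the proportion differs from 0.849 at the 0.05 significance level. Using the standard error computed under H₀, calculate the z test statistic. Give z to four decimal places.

z = -2.7343

p̂ = 134/173 ≈ 0.774566.
Under H₀, SE = √(0.849·0.151/173) = √(0.000741035) = 0.027222.
z = (0.774566 − 0.849)/0.027222 = -0.074434/0.027222 = -2.7343.
Two-sided p-value ≈ 2·Φ(−2.734) = 0.0063. With α = 0.05, reject H₀.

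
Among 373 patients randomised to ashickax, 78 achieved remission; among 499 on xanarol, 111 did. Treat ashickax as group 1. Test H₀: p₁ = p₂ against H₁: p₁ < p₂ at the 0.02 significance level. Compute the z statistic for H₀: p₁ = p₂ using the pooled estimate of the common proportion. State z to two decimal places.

p̂₁ = 78/373 ≈ 0.2091, p̂₂ = 111/499 ≈ 0.2224.
Pooled p̂ = (78+111)/(373+499) = 189/872 = 0.2167.
SE = √(0.169766 × 0.00468497) = 0.0282.
z = (0.2091 − 0.2224)/0.0282 = -0.0133/0.0282 = -0.47.
p-value = P(Z < -0.473) ≈ 0.3182; since p > α = 0.02, fail to reject H₀.

z = -0.47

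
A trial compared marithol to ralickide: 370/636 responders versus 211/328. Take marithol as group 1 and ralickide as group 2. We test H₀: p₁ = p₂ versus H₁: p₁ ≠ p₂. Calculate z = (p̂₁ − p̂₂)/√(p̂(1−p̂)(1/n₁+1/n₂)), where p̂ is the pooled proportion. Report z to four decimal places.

p̂₁ = 370/636 = 0.581761, p̂₂ = 211/328 = 0.643293.
Pooled p̂ = (370+211)/(636+328) = 581/964 = 0.602697.
SE = √(0.239453 × 0.00462111) = 0.033265.
z = (0.581761 − 0.643293)/0.033265 = -0.061532/0.033265 = -1.8498.

z = -1.8498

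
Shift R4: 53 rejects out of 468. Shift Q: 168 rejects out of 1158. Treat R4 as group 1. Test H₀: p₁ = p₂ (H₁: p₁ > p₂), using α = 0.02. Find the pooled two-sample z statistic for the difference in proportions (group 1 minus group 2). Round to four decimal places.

p̂₁ = 53/468 = 0.113248, p̂₂ = 168/1158 = 0.145078.
Pooled p̂ = (53+168)/(468+1158) = 221/1626 = 0.135916.
SE = √(0.117443 × 0.00300031) = 0.018771.
z = (0.113248 − 0.145078)/0.018771 = -0.031830/0.018771 = -1.6957.
p-value = P(Z > -1.696) ≈ 0.9550, so at α = 0.02 we fail to reject H₀.

z = -1.6957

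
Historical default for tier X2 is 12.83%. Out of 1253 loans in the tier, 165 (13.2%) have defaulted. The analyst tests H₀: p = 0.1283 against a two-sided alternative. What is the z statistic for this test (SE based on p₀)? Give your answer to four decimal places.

p̂ = 165/1253 ≈ 0.131684.
Under H₀, SE = √(0.1283·0.8717/1253) = √(8.92571e-05) = 0.009448.
z = (0.131684 − 0.1283)/0.009448 = 0.003384/0.009448 = 0.3582.

z = 0.3582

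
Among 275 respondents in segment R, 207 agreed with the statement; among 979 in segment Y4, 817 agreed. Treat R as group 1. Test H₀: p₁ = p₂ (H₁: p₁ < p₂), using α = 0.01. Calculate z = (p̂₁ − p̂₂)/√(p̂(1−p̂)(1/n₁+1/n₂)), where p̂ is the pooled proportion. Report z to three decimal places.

p̂₁ = 207/275 ≈ 0.75273, p̂₂ = 817/979 ≈ 0.83453.
Pooled p̂ = (207+817)/(275+979) = 1024/1254 = 0.81659.
SE = √(0.149773 × 0.00465781) = 0.02641.
z = (0.75273 − 0.83453)/0.02641 = -0.08180/0.02641 = -3.097.
p-value = P(Z < -3.097) ≈ 0.0010, so at α = 0.01 we reject H₀.

z = -3.097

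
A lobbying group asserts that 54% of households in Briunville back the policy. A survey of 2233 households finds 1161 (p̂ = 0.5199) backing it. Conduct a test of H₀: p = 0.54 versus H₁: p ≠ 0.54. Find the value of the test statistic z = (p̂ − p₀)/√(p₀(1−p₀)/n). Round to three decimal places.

p̂ = 1161/2233 = 0.519928.
Standard error under H₀: √(0.54×0.46/2233) = 0.010547.
z = (0.519928 − 0.54)/0.010547 = -0.020072/0.010547 = -1.903.
Two-sided p-value ≈ 2·Φ(−1.903) = 0.0570.

z = -1.903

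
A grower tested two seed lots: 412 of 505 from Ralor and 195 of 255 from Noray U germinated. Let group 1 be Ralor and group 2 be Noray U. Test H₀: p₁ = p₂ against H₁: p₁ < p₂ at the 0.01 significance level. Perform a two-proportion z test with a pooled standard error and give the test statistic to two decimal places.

p̂₁ = 412/505 = 0.8158, p̂₂ = 195/255 = 0.7647.
Pooled p̂ = (412+195)/(505+255) = 607/760 = 0.7987.
SE = √(p̂(1−p̂)(1/n₁+1/n₂)) = √(0.7987·0.2013·0.00590177) = √(0.000948932) = 0.0308.
z = (0.8158 − 0.7647)/0.0308 = 0.0511/0.0308 = 1.66.
p-value = P(Z < 1.660) ≈ 0.9515, so at α = 0.01 we fail to reject H₀.

z = 1.66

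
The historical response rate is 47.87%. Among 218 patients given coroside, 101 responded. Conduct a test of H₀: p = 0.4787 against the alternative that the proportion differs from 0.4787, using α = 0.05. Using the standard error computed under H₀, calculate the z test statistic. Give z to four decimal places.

p̂ = 101/218 = 0.463303.
Under H₀, SE = √(0.4787·0.5213/218) = √(0.00114471) = 0.033834.
z = (0.463303 − 0.4787)/0.033834 = -0.015397/0.033834 = -0.4551.
Two-sided p-value ≈ 2·Φ(−0.455) = 0.6490; since p > α = 0.05, fail to reject H₀.

z = -0.4551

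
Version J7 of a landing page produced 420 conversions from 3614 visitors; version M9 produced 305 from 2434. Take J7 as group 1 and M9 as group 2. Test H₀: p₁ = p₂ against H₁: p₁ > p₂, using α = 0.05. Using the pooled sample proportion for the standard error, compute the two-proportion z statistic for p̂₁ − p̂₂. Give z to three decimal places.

z = -1.068

p̂₁ = 420/3614 = 0.11621, p̂₂ = 305/2434 = 0.12531.
Pooled p̂ = (420+305)/(3614+2434) = 725/6048 = 0.11987.
SE = √(p̂(1−p̂)(1/n₁+1/n₂)) = √(0.11987·0.88013·0.000687548) = √(7.25394e-05) = 0.00852.
z = (0.11621 − 0.12531)/0.00852 = -0.00910/0.00852 = -1.068.
p-value = P(Z > -1.068) ≈ 0.8572; since p > α = 0.05, fail to reject H₀.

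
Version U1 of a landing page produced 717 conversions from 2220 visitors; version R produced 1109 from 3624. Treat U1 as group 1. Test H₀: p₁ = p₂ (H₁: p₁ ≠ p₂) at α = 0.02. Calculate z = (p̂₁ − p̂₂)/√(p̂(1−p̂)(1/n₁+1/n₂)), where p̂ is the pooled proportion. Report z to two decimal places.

p̂₁ = 717/2220 ≈ 0.3230, p̂₂ = 1109/3624 ≈ 0.3060.
Pooled p̂ = (717+1109)/(2220+3624) = 1826/5844 = 0.3125.
SE = √(p̂(1−p̂)(1/n₁+1/n₂)) = √(0.3125·0.6875·0.000726389) = √(0.000156048) = 0.0125.
z = (0.3230 − 0.3060)/0.0125 = 0.0170/0.0125 = 1.36.
Two-sided p-value ≈ 2·Φ(−1.357) = 0.1746, so at α = 0.02 we fail to reject H₀.

z = 1.36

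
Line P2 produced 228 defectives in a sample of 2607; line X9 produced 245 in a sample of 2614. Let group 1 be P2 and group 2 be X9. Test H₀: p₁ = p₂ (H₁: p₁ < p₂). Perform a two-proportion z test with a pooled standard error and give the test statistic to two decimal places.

p̂₁ = 228/2607 = 0.08746, p̂₂ = 245/2614 = 0.09373.
Pooled p̂ = (228+245)/(2607+2614) = 473/5221 = 0.09060.
SE = √(p̂(1−p̂)(1/n₁+1/n₂)) = √(0.09060·0.90940·0.000766138) = √(6.31207e-05) = 0.00794.
z = (0.08746 − 0.09373)/0.00794 = -0.00627/0.00794 = -0.79.
p-value = P(Z < -0.789) ≈ 0.2150.

z = -0.79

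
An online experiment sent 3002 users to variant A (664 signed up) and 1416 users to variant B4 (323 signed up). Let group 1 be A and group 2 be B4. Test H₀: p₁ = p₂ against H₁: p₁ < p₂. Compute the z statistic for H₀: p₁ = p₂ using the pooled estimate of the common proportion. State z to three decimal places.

z = -0.515

p̂₁ = 664/3002 = 0.22119, p̂₂ = 323/1416 = 0.22811.
Pooled p̂ = (664+323)/(3002+1416) = 987/4418 = 0.22340.
SE = √(p̂(1−p̂)(1/n₁+1/n₂)) = √(0.22340·0.77660·0.00103933) = √(0.000180318) = 0.01343.
z = (0.22119 − 0.22811)/0.01343 = -0.00692/0.01343 = -0.515.
p-value = P(Z < -0.515) ≈ 0.3031.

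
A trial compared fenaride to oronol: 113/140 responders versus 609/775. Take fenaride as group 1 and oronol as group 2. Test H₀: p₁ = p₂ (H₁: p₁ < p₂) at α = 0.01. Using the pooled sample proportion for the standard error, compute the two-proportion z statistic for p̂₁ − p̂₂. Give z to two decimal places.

z = 0.57

p̂₁ = 113/140 ≈ 0.8071, p̂₂ = 609/775 ≈ 0.7858.
Pooled p̂ = (113+609)/(140+775) = 722/915 = 0.7891.
SE = √(0.166438 × 0.00843318) = 0.0375.
z = (0.8071 − 0.7858)/0.0375 = 0.0213/0.0375 = 0.57.
p-value = P(Z < 0.570) ≈ 0.7155, so at α = 0.01 we fail to reject H₀.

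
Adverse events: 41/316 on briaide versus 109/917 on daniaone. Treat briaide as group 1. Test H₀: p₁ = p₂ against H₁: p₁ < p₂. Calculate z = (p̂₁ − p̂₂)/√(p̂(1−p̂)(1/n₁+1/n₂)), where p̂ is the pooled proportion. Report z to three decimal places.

z = 0.510

p̂₁ = 41/316 = 0.12975, p̂₂ = 109/917 = 0.11887.
Pooled p̂ = (41+109)/(316+917) = 150/1233 = 0.12165.
SE = √(p̂(1−p̂)(1/n₁+1/n₂)) = √(0.12165·0.87835·0.00425507) = √(0.000454674) = 0.02132.
z = (0.12975 − 0.11887)/0.02132 = 0.01088/0.02132 = 0.510.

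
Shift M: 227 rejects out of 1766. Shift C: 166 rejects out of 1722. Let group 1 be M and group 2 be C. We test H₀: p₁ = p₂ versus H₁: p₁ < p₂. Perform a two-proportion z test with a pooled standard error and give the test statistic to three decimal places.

z = 3.001

p̂₁ = 227/1766 ≈ 0.12854, p̂₂ = 166/1722 ≈ 0.09640.
Pooled p̂ = (227+166)/(1766+1722) = 393/3488 = 0.11267.
SE = √(0.099977 × 0.00114697) = 0.01071.
z = (0.12854 − 0.09640)/0.01071 = 0.03214/0.01071 = 3.001.
p-value = P(Z < 3.001) ≈ 0.9987.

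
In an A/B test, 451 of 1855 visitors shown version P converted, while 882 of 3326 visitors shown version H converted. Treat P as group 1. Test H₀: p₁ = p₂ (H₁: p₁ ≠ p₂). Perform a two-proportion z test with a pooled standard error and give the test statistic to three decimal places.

z = -1.741

p̂₁ = 451/1855 ≈ 0.243127, p̂₂ = 882/3326 ≈ 0.265183.
Pooled p̂ = (451+882)/(1855+3326) = 1333/5181 = 0.257286.
SE = √(p̂(1−p̂)(1/n₁+1/n₂)) = √(0.257286·0.742714·0.000839745) = √(0.000160467) = 0.012668.
z = (0.243127 − 0.265183)/0.012668 = -0.022056/0.012668 = -1.741.
p-value = 2·P(Z > 1.741) ≈ 0.0816.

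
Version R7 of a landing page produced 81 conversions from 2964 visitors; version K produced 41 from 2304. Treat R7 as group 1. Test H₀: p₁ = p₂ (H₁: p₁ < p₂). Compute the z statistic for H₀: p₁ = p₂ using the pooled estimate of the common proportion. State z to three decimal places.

p̂₁ = 81/2964 = 0.027328, p̂₂ = 41/2304 = 0.017795.
Pooled p̂ = (81+41)/(2964+2304) = 122/5268 = 0.023159.
SE = √(0.0226224 × 0.00077141) = 0.004177.
z = (0.027328 − 0.017795)/0.004177 = 0.009533/0.004177 = 2.282.
p-value = P(Z < 2.282) ≈ 0.9888.

z = 2.282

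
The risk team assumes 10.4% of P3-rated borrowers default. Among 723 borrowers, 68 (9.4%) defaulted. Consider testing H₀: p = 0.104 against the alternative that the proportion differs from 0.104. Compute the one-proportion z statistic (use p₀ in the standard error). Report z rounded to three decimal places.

z = -0.876

p̂ = 68/723 ≈ 0.094053.
SE = √(p₀(1−p₀)/n) = √(0.093184/723) = 0.011353.
z = (0.094053 − 0.104)/0.011353 = -0.009947/0.011353 = -0.876.
Two-sided p-value ≈ 2·Φ(−0.876) = 0.3809.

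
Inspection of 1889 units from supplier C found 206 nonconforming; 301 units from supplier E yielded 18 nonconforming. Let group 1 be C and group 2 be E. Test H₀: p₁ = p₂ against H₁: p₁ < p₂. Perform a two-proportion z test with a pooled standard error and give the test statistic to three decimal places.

p̂₁ = 206/1889 ≈ 0.109052, p̂₂ = 18/301 ≈ 0.059801.
Pooled p̂ = (206+18)/(1889+301) = 224/2190 = 0.102283.
SE = √(0.0918213 × 0.00385164) = 0.018806.
z = (0.109052 − 0.059801)/0.018806 = 0.049251/0.018806 = 2.619.

z = 2.619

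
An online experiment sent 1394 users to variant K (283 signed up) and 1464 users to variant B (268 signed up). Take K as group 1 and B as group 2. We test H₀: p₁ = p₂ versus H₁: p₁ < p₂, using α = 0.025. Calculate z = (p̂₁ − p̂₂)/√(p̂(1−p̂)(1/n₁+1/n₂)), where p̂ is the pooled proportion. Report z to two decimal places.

p̂₁ = 283/1394 = 0.20301, p̂₂ = 268/1464 = 0.18306.
Pooled p̂ = (283+268)/(1394+1464) = 551/2858 = 0.19279.
SE = √(0.155623 × 0.00140042) = 0.01476.
z = (0.20301 − 0.18306)/0.01476 = 0.01995/0.01476 = 1.35.
p-value = P(Z < 1.352) ≈ 0.9117; since p > α = 0.025, fail to reject H₀.

z = 1.35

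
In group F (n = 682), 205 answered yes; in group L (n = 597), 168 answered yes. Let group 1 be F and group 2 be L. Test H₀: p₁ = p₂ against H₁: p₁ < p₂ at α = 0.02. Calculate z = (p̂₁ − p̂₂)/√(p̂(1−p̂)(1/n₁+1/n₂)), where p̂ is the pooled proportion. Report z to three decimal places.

z = 0.753

p̂₁ = 205/682 ≈ 0.30059, p̂₂ = 168/597 ≈ 0.28141.
Pooled p̂ = (205+168)/(682+597) = 373/1279 = 0.29163.
SE = √(0.206584 × 0.00314132) = 0.02547.
z = (0.30059 − 0.28141)/0.02547 = 0.01918/0.02547 = 0.753.
p-value = P(Z < 0.753) ≈ 0.7742. With α = 0.02, fail to reject H₀.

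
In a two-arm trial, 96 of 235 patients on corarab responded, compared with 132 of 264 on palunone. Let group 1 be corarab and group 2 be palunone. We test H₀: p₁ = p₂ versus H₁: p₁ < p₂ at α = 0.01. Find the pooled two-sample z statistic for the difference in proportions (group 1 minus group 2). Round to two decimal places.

p̂₁ = 96/235 ≈ 0.4085, p̂₂ = 132/264 ≈ 0.5000.
Pooled p̂ = (96+132)/(235+264) = 228/499 = 0.4569.
SE = √(p̂(1−p̂)(1/n₁+1/n₂)) = √(0.4569·0.5431·0.0080432) = √(0.00199587) = 0.0447.
z = (0.4085 − 0.5000)/0.0447 = -0.0915/0.0447 = -2.05.
p-value = P(Z < -2.048) ≈ 0.0203; since p > α = 0.01, fail to reject H₀.

z = -2.05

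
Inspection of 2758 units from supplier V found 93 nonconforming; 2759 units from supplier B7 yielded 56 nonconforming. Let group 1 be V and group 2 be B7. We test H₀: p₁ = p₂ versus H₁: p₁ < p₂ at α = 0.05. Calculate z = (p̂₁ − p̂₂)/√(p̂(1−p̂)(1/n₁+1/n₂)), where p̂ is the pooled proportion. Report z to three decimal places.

z = 3.075

p̂₁ = 93/2758 = 0.033720, p̂₂ = 56/2759 = 0.020297.
Pooled p̂ = (93+56)/(2758+2759) = 149/5517 = 0.027007.
SE = √(p̂(1−p̂)(1/n₁+1/n₂)) = √(0.027007·0.972993·0.000725032) = √(1.90524e-05) = 0.004365.
z = (0.033720 − 0.020297)/0.004365 = 0.013423/0.004365 = 3.075.
p-value = P(Z < 3.075) ≈ 0.9989, so at α = 0.05 we fail to reject H₀.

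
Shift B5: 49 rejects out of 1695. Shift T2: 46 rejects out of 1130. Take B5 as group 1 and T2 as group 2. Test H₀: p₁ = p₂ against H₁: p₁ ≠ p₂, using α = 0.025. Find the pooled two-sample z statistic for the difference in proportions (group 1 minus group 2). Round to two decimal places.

z = -1.70

p̂₁ = 49/1695 ≈ 0.028909, p̂₂ = 46/1130 ≈ 0.040708.
Pooled p̂ = (49+46)/(1695+1130) = 95/2825 = 0.033628.
SE = √(p̂(1−p̂)(1/n₁+1/n₂)) = √(0.033628·0.966372·0.00147493) = √(4.79313e-05) = 0.006923.
z = (0.028909 − 0.040708)/0.006923 = -0.011799/0.006923 = -1.70.
p-value = 2·P(Z > 1.704) ≈ 0.0883. With α = 0.025, fail to reject H₀.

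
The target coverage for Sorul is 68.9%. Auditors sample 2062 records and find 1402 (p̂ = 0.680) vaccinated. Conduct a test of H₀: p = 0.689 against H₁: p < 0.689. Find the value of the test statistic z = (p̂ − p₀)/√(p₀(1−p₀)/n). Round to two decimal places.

z = -0.89

p̂ = 1402/2062 = 0.6799.
Standard error under H₀: √(0.689×0.311/2062) = 0.0102.
z = (0.6799 − 0.689)/0.0102 = -0.0091/0.0102 = -0.89.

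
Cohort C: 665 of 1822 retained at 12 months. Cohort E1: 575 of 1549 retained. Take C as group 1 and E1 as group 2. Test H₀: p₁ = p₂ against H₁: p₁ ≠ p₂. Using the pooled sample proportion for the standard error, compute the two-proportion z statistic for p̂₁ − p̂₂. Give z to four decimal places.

p̂₁ = 665/1822 = 0.364984, p̂₂ = 575/1549 = 0.371207.
Pooled p̂ = (665+575)/(1822+1549) = 1240/3371 = 0.367843.
SE = √(p̂(1−p̂)(1/n₁+1/n₂)) = √(0.367843·0.632157·0.00119443) = √(0.000277745) = 0.016666.
z = (0.364984 − 0.371207)/0.016666 = -0.006223/0.016666 = -0.3734.
Two-sided p-value ≈ 2·Φ(−0.373) = 0.7088.

z = -0.3734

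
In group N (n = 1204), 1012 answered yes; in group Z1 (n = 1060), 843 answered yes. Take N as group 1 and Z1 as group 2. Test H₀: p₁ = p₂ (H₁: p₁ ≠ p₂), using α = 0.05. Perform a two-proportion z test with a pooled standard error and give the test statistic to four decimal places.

p̂₁ = 1012/1204 ≈ 0.8405316, p̂₂ = 843/1060 ≈ 0.7952830.
Pooled p̂ = (1012+843)/(1204+1060) = 1855/2264 = 0.8193463.
SE = √(p̂(1−p̂)(1/n₁+1/n₂)) = √(0.8193463·0.1806537·0.00177396) = √(0.000262578) = 0.0162043.
z = (0.8405316 − 0.7952830)/0.0162043 = 0.0452486/0.0162043 = 2.7924.
p-value = 2·P(Z > 2.792) ≈ 0.0052, so at α = 0.05 we reject H₀.

z = 2.7924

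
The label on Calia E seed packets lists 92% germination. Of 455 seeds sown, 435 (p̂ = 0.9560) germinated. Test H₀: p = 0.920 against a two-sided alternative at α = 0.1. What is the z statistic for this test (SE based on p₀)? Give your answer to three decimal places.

p̂ = 435/455 ≈ 0.956044.
SE = √(p₀(1−p₀)/n) = √(0.0736/455) = 0.012718.
z = (0.956044 − 0.92)/0.012718 = 0.036044/0.012718 = 2.834.
Two-sided p-value ≈ 2·Φ(−2.834) = 0.0046, so at α = 0.1 we reject H₀.

z = 2.834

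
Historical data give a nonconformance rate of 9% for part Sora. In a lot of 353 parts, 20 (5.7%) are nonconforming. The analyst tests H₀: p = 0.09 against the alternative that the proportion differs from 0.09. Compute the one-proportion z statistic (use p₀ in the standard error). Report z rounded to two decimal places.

z = -2.19

p̂ = 20/353 = 0.0567.
Standard error under H₀: √(0.09×0.91/353) = 0.0152.
z = (0.0567 − 0.09)/0.0152 = -0.0333/0.0152 = -2.19.
p-value = 2·P(Z > 2.189) ≈ 0.0286.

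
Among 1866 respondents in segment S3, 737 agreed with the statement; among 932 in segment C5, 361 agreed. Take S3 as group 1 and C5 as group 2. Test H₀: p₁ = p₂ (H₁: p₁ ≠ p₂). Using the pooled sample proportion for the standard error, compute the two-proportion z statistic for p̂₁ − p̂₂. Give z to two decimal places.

z = 0.39

p̂₁ = 737/1866 ≈ 0.3950, p̂₂ = 361/932 ≈ 0.3873.
Pooled p̂ = (737+361)/(1866+932) = 1098/2798 = 0.3924.
SE = √(p̂(1−p̂)(1/n₁+1/n₂)) = √(0.3924·0.6076·0.00160887) = √(0.000383598) = 0.0196.
z = (0.3950 − 0.3873)/0.0196 = 0.0077/0.0196 = 0.39.
Two-sided p-value ≈ 2·Φ(−0.389) = 0.6971.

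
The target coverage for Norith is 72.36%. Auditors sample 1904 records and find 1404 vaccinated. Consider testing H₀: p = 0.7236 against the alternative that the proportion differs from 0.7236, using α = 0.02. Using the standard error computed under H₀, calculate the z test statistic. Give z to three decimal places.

z = 1.346

p̂ = 1404/1904 = 0.737395.
SE = √(p₀(1−p₀)/n) = √(0.2/1904) = 0.010249.
z = (0.737395 − 0.7236)/0.010249 = 0.013795/0.010249 = 1.346.
p-value = 2·P(Z > 1.346) ≈ 0.1783, so at α = 0.02 we fail to reject H₀.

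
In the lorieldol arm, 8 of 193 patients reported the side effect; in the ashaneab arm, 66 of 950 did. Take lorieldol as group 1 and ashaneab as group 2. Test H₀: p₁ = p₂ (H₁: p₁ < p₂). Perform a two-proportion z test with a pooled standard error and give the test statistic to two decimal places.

z = -1.44

p̂₁ = 8/193 ≈ 0.0415, p̂₂ = 66/950 ≈ 0.0695.
Pooled p̂ = (8+66)/(193+950) = 74/1143 = 0.0647.
SE = √(0.0605504 × 0.00623398) = 0.0194.
z = (0.0415 − 0.0695)/0.0194 = -0.0280/0.0194 = -1.44.
p-value = P(Z < -1.442) ≈ 0.0746.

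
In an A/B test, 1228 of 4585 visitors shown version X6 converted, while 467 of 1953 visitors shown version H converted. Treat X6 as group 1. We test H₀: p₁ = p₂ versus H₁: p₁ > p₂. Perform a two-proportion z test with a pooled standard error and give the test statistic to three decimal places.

z = 2.425

p̂₁ = 1228/4585 ≈ 0.26783, p̂₂ = 467/1953 ≈ 0.23912.
Pooled p̂ = (1228+467)/(4585+1953) = 1695/6538 = 0.25925.
SE = √(0.192041 × 0.000730135) = 0.01184.
z = (0.26783 − 0.23912)/0.01184 = 0.02871/0.01184 = 2.425.
p-value = P(Z > 2.425) ≈ 0.0077.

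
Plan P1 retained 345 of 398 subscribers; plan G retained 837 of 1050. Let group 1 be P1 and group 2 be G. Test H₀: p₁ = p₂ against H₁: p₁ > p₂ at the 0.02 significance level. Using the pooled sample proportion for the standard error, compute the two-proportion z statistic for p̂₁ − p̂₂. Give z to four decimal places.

p̂₁ = 345/398 = 0.866834, p̂₂ = 837/1050 = 0.797143.
Pooled p̂ = (345+837)/(398+1050) = 1182/1448 = 0.816298.
SE = √(0.149955 × 0.00346494) = 0.022794.
z = (0.866834 − 0.797143)/0.022794 = 0.069691/0.022794 = 3.0574.
p-value = P(Z > 3.057) ≈ 0.0011, so at α = 0.02 we reject H₀.

z = 3.0574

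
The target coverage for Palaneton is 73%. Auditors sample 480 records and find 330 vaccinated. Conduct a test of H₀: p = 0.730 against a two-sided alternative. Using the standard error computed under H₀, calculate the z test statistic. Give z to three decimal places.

p̂ = 330/480 ≈ 0.687500.
SE = √(p₀(1−p₀)/n) = √(0.1971/480) = 0.020264.
z = (0.687500 − 0.73)/0.020264 = -0.042500/0.020264 = -2.097.

z = -2.097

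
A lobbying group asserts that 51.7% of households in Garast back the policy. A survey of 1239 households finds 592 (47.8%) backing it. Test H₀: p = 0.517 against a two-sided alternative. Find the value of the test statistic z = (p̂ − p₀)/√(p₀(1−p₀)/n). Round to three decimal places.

p̂ = 592/1239 ≈ 0.47780.
Under H₀, SE = √(0.517·0.483/1239) = √(0.000201542) = 0.01420.
z = (0.47780 − 0.517)/0.01420 = -0.03920/0.01420 = -2.761.

z = -2.761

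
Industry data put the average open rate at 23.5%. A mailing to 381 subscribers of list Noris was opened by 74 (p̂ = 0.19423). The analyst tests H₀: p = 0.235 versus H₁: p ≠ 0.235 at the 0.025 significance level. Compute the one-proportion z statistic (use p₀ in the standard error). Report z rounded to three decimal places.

z = -1.877

p̂ = 74/381 ≈ 0.19423.
Standard error under H₀: √(0.235×0.765/381) = 0.02172.
z = (0.19423 − 0.235)/0.02172 = -0.04077/0.02172 = -1.877.
Two-sided p-value ≈ 2·Φ(−1.877) = 0.0605. With α = 0.025, fail to reject H₀.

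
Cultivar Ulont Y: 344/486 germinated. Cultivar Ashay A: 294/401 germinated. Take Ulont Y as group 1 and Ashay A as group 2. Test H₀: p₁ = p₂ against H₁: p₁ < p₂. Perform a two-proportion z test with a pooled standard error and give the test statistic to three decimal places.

z = -0.836

p̂₁ = 344/486 ≈ 0.70782, p̂₂ = 294/401 ≈ 0.73317.
Pooled p̂ = (344+294)/(486+401) = 638/887 = 0.71928.
SE = √(p̂(1−p̂)(1/n₁+1/n₂)) = √(0.71928·0.28072·0.00455138) = √(0.000919001) = 0.03032.
z = (0.70782 − 0.73317)/0.03032 = -0.02535/0.03032 = -0.836.
p-value = P(Z < -0.836) ≈ 0.2015.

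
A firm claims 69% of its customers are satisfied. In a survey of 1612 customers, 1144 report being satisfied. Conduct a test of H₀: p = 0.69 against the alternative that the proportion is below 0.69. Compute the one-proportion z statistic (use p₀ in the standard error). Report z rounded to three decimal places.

p̂ = 1144/1612 = 0.70968.
Standard error under H₀: √(0.69×0.31/1612) = 0.01152.
z = (0.70968 − 0.69)/0.01152 = 0.01968/0.01152 = 1.708.

z = 1.708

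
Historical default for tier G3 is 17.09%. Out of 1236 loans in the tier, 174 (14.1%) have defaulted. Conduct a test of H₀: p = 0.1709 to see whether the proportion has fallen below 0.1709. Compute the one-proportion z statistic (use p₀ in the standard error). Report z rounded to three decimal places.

p̂ = 174/1236 ≈ 0.140777.
Standard error under H₀: √(0.1709×0.8291/1236) = 0.010707.
z = (0.140777 − 0.1709)/0.010707 = -0.030123/0.010707 = -2.813.

z = -2.813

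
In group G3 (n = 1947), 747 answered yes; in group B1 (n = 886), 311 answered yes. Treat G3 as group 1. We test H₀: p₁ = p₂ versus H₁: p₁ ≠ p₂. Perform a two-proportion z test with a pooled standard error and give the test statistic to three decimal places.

z = 1.666

p̂₁ = 747/1947 ≈ 0.38367, p̂₂ = 311/886 ≈ 0.35102.
Pooled p̂ = (747+311)/(1947+886) = 1058/2833 = 0.37346.
SE = √(p̂(1−p̂)(1/n₁+1/n₂)) = √(0.37346·0.62654·0.00164228) = √(0.000384271) = 0.01960.
z = (0.38367 − 0.35102)/0.01960 = 0.03265/0.01960 = 1.666.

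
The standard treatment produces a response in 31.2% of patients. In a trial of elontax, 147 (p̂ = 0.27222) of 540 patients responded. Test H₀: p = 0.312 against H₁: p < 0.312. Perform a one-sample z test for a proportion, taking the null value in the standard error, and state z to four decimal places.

z = -1.9951

p̂ = 147/540 ≈ 0.272222.
Standard error under H₀: √(0.312×0.688/540) = 0.019938.
z = (0.272222 − 0.312)/0.019938 = -0.039778/0.019938 = -1.9951.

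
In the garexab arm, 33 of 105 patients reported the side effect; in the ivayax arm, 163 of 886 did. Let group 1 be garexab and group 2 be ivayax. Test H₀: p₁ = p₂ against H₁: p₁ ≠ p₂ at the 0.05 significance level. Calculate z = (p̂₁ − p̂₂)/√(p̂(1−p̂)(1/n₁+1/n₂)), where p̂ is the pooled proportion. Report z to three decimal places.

z = 3.170

p̂₁ = 33/105 = 0.31429, p̂₂ = 163/886 = 0.18397.
Pooled p̂ = (33+163)/(105+886) = 196/991 = 0.19778.
SE = √(p̂(1−p̂)(1/n₁+1/n₂)) = √(0.19778·0.80222·0.0106525) = √(0.00169015) = 0.04111.
z = (0.31429 − 0.18397)/0.04111 = 0.13032/0.04111 = 3.170.
p-value = 2·P(Z > 3.170) ≈ 0.0015; since p < α = 0.05, reject H₀.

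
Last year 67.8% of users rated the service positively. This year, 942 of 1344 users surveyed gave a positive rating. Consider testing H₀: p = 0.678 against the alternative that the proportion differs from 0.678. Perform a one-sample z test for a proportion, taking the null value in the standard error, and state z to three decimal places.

z = 1.796

p̂ = 942/1344 = 0.700893.
SE = √(p₀(1−p₀)/n) = √(0.21832/1344) = 0.012745.
z = (0.700893 − 0.678)/0.012745 = 0.022893/0.012745 = 1.796.
Two-sided p-value ≈ 2·Φ(−1.796) = 0.0725.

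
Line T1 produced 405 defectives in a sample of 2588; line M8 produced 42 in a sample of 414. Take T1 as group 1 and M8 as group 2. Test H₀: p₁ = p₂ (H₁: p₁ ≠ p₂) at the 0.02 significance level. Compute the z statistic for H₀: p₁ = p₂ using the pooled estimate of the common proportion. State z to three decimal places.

p̂₁ = 405/2588 ≈ 0.15649, p̂₂ = 42/414 ≈ 0.10145.
Pooled p̂ = (405+42)/(2588+414) = 447/3002 = 0.14890.
SE = √(p̂(1−p̂)(1/n₁+1/n₂)) = √(0.14890·0.85110·0.00280186) = √(0.000355077) = 0.01884.
z = (0.15649 − 0.10145)/0.01884 = 0.05504/0.01884 = 2.921.
p-value = 2·P(Z > 2.921) ≈ 0.0035; since p < α = 0.02, reject H₀.

z = 2.921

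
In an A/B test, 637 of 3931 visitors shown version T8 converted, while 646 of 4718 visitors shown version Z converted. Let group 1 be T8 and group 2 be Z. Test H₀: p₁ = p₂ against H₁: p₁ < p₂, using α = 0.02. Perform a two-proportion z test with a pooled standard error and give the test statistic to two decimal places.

p̂₁ = 637/3931 ≈ 0.16205, p̂₂ = 646/4718 ≈ 0.13692.
Pooled p̂ = (637+646)/(3931+4718) = 1283/8649 = 0.14834.
SE = √(0.126336 × 0.000466342) = 0.00768.
z = (0.16205 − 0.13692)/0.00768 = 0.02513/0.00768 = 3.27.
p-value = P(Z < 3.273) ≈ 0.9995, so at α = 0.02 we fail to reject H₀.

z = 3.27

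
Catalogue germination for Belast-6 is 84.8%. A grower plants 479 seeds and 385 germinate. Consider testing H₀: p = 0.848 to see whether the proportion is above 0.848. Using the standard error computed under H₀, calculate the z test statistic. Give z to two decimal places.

z = -2.70

p̂ = 385/479 ≈ 0.8038.
Under H₀, SE = √(0.848·0.152/479) = √(0.000269094) = 0.0164.
z = (0.8038 − 0.848)/0.0164 = -0.0442/0.0164 = -2.70.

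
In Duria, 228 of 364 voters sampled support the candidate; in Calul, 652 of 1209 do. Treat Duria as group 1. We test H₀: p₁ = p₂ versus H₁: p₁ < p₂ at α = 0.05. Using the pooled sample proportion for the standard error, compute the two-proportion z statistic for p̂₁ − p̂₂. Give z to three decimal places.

z = 2.934

p̂₁ = 228/364 ≈ 0.62637, p̂₂ = 652/1209 ≈ 0.53929.
Pooled p̂ = (228+652)/(364+1209) = 880/1573 = 0.55944.
SE = √(0.246467 × 0.00357438) = 0.02968.
z = (0.62637 − 0.53929)/0.02968 = 0.08708/0.02968 = 2.934.
p-value = P(Z < 2.934) ≈ 0.9983; since p > α = 0.05, fail to reject H₀.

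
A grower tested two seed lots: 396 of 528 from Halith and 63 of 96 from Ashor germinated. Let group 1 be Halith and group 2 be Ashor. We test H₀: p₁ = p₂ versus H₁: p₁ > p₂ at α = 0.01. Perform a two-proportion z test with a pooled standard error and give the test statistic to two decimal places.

z = 1.92

p̂₁ = 396/528 = 0.7500, p̂₂ = 63/96 = 0.6562.
Pooled p̂ = (396+63)/(528+96) = 459/624 = 0.7356.
SE = √(p̂(1−p̂)(1/n₁+1/n₂)) = √(0.7356·0.2644·0.0123106) = √(0.00239446) = 0.0489.
z = (0.7500 − 0.6562)/0.0489 = 0.0938/0.0489 = 1.92.
p-value = P(Z > 1.916) ≈ 0.0277, so at α = 0.01 we fail to reject H₀.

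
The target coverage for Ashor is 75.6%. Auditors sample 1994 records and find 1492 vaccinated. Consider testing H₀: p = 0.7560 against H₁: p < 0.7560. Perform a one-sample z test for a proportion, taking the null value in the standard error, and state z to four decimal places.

p̂ = 1492/1994 ≈ 0.748245.
Under H₀, SE = √(0.756·0.244/1994) = √(9.25095e-05) = 0.009618.
z = (0.748245 − 0.756)/0.009618 = -0.007755/0.009618 = -0.8063.

z = -0.8063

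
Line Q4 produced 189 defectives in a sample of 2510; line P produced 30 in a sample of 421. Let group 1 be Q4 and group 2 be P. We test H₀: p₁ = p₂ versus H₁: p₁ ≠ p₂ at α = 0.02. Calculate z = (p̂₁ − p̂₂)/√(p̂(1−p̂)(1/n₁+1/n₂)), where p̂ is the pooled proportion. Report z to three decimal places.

z = 0.292

p̂₁ = 189/2510 = 0.07530, p̂₂ = 30/421 = 0.07126.
Pooled p̂ = (189+30)/(2510+421) = 219/2931 = 0.07472.
SE = √(p̂(1−p̂)(1/n₁+1/n₂)) = √(0.07472·0.92528·0.0027737) = √(0.000191762) = 0.01385.
z = (0.07530 − 0.07126)/0.01385 = 0.00404/0.01385 = 0.292.
Two-sided p-value ≈ 2·Φ(−0.292) = 0.7705, so at α = 0.02 we fail to reject H₀.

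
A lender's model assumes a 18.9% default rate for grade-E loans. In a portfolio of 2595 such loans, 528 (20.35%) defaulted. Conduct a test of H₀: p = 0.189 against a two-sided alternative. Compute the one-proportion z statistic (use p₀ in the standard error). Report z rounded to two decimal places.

z = 1.88

p̂ = 528/2595 = 0.2035.
Standard error under H₀: √(0.189×0.811/2595) = 0.0077.
z = (0.2035 − 0.189)/0.0077 = 0.0145/0.0077 = 1.88.
p-value = 2·P(Z > 1.883) ≈ 0.0598.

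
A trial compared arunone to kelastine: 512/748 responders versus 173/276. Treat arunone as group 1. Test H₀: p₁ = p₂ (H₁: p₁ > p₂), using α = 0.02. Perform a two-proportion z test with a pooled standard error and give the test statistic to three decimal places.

z = 1.740

p̂₁ = 512/748 ≈ 0.68449, p̂₂ = 173/276 ≈ 0.62681.
Pooled p̂ = (512+173)/(748+276) = 685/1024 = 0.66895.
SE = √(0.221457 × 0.00496009) = 0.03314.
z = (0.68449 − 0.62681)/0.03314 = 0.05768/0.03314 = 1.740.
p-value = P(Z > 1.740) ≈ 0.0409. With α = 0.02, fail to reject H₀.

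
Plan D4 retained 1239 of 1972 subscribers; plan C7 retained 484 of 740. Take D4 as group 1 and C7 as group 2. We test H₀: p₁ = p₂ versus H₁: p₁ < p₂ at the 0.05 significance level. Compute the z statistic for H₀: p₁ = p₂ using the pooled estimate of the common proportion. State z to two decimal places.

z = -1.24

p̂₁ = 1239/1972 ≈ 0.6283, p̂₂ = 484/740 ≈ 0.6541.
Pooled p̂ = (1239+484)/(1972+740) = 1723/2712 = 0.6353.
SE = √(0.231687 × 0.00185845) = 0.0208.
z = (0.6283 − 0.6541)/0.0208 = -0.0258/0.0208 = -1.24.
p-value = P(Z < -1.241) ≈ 0.1072; since p > α = 0.05, fail to reject H₀.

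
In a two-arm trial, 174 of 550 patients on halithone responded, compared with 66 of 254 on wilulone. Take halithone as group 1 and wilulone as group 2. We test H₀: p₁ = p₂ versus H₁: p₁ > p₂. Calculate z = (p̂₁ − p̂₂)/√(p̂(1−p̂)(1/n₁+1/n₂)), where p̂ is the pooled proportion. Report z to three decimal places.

p̂₁ = 174/550 ≈ 0.31636, p̂₂ = 66/254 ≈ 0.25984.
Pooled p̂ = (174+66)/(550+254) = 240/804 = 0.29851.
SE = √(p̂(1−p̂)(1/n₁+1/n₂)) = √(0.29851·0.70149·0.00575519) = √(0.00120514) = 0.03472.
z = (0.31636 − 0.25984)/0.03472 = 0.05652/0.03472 = 1.628.
p-value = P(Z > 1.628) ≈ 0.0517.

z = 1.628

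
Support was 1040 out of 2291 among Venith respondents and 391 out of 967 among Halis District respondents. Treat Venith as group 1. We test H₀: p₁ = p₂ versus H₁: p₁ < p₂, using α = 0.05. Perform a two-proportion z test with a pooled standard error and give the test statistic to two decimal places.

z = 2.61

p̂₁ = 1040/2291 ≈ 0.45395, p̂₂ = 391/967 ≈ 0.40434.
Pooled p̂ = (1040+391)/(2291+967) = 1431/3258 = 0.43923.
SE = √(p̂(1−p̂)(1/n₁+1/n₂)) = √(0.43923·0.56077·0.00147062) = √(0.000362223) = 0.01903.
z = (0.45395 − 0.40434)/0.01903 = 0.04961/0.01903 = 2.61.
p-value = P(Z < 2.606) ≈ 0.9954. With α = 0.05, fail to reject H₀.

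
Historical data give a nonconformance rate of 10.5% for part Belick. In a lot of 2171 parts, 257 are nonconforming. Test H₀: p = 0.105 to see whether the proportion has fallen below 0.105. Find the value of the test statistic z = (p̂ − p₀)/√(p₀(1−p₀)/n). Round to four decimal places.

z = 2.0335

p̂ = 257/2171 = 0.1183786.
Standard error under H₀: √(0.105×0.895/2171) = 0.0065792.
z = (0.1183786 − 0.105)/0.0065792 = 0.0133786/0.0065792 = 2.0335.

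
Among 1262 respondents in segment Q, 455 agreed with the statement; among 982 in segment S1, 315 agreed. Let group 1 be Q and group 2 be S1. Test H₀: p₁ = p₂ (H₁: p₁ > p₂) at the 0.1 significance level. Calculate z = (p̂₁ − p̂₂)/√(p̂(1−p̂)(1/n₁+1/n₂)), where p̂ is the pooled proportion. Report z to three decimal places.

p̂₁ = 455/1262 ≈ 0.360539, p̂₂ = 315/982 ≈ 0.320774.
Pooled p̂ = (455+315)/(1262+982) = 770/2244 = 0.343137.
SE = √(p̂(1−p̂)(1/n₁+1/n₂)) = √(0.343137·0.656863·0.00181072) = √(0.000408126) = 0.020202.
z = (0.360539 − 0.320774)/0.020202 = 0.039765/0.020202 = 1.968.
p-value = P(Z > 1.968) ≈ 0.0245. With α = 0.1, reject H₀.

z = 1.968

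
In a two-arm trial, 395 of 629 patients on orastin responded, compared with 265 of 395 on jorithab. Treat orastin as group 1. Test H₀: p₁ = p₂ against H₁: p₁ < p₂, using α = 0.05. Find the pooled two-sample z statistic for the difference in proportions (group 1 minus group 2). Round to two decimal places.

p̂₁ = 395/629 ≈ 0.6280, p̂₂ = 265/395 ≈ 0.6709.
Pooled p̂ = (395+265)/(629+395) = 660/1024 = 0.6445.
SE = √(0.229111 × 0.00412147) = 0.0307.
z = (0.6280 − 0.6709)/0.0307 = -0.0429/0.0307 = -1.40.
p-value = P(Z < -1.396) ≈ 0.0813. With α = 0.05, fail to reject H₀.

z = -1.40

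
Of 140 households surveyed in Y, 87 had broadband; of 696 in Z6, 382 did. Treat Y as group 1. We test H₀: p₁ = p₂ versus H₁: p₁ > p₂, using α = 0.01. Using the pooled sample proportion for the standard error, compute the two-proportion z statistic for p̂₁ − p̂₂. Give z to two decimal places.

p̂₁ = 87/140 ≈ 0.6214, p̂₂ = 382/696 ≈ 0.5489.
Pooled p̂ = (87+382)/(140+696) = 469/836 = 0.5610.
SE = √(p̂(1−p̂)(1/n₁+1/n₂)) = √(0.5610·0.4390·0.00857964) = √(0.00211298) = 0.0460.
z = (0.6214 − 0.5489)/0.0460 = 0.0725/0.0460 = 1.58.
p-value = P(Z > 1.579) ≈ 0.0572, so at α = 0.01 we fail to reject H₀.

z = 1.58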